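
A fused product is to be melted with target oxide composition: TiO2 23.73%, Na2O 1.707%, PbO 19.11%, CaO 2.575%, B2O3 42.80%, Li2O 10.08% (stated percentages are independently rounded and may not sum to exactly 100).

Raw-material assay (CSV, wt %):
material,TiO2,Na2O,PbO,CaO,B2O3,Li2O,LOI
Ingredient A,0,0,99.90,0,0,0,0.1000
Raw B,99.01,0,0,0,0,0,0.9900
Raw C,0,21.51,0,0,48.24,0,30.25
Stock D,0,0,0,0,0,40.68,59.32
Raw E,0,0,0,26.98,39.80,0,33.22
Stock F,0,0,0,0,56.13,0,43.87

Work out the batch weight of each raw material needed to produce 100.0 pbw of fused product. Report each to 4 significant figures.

All internal work holds full float precision end to end. Intermediates are displayed (rounded to four significant figures) when written out — every reported figure includes exactly one rounding; the derived quantities are rebuilt in full precision (LOI, six oxide percentages, yield, the totals, net glass mass) starting from the weights for 100.0 pbw of glass exactly as printed in problem or answer.
Per-oxide target masses for 100.0 pbw fused product:
  TiO2: 23.73% × 100.0 = 23.73 pbw
  Na2O: 1.707% × 100.0 = 1.707 pbw
  PbO: 19.11% × 100.0 = 19.11 pbw
  CaO: 2.575% × 100.0 = 2.575 pbw
  B2O3: 42.80% × 100.0 = 42.80 pbw
  Li2O: 10.08% × 100.0 = 10.08 pbw
Per-oxide balance check with the batch weights as given, at the basis given (sum by sum, the targets are met up to rounding of the answer):
  TiO2: 23.97·0.9901 = 23.73 pbw (target 23.73 pbw)
  Na2O: 7.936·0.2151 = 1.707 pbw (target 1.707 pbw)
  PbO: 19.13·0.9990 = 19.11 pbw (target 19.11 pbw)
  CaO: 9.544·0.2698 = 2.575 pbw (target 2.575 pbw)
  B2O3: 7.936·0.4824 + 9.544·0.3980 + 62.66·0.5613 = 42.80 pbw (target 42.80 pbw)
  Li2O: 24.78·0.4068 = 10.08 pbw (target 10.08 pbw)
The glass-mass cross-check: the batch minus its LOI: 100.0 pbw (oxide target masses add up to 100.0 pbw; the stated basis being 100.0 pbw — a pure rounding effect).
Batch total: Σ batch = 148.0 pbw; Σ batch·LOI gives LOI loss = 48.02 pbw; yield: glass divided by total = 67.56%.

Batch per 100.0 pbw fused product:
  Ingredient A: 19.13 pbw
  Raw B: 23.97 pbw
  Raw C: 7.936 pbw
  Stock D: 24.78 pbw
  Raw E: 9.544 pbw
  Stock F: 62.66 pbw
Total batch = 148.0 pbw; LOI loss = 48.02 pbw; yield = 67.56%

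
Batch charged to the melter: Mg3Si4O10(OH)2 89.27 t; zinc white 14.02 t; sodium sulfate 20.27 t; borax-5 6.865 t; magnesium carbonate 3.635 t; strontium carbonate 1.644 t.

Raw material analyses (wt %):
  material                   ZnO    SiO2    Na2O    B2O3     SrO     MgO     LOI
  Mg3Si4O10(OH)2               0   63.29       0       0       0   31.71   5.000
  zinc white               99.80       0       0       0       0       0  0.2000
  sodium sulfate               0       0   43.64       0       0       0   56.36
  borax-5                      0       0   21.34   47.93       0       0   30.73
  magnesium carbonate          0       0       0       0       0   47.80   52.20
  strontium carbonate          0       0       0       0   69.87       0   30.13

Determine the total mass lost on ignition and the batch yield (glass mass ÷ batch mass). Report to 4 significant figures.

Mid-chain values are printed rounded to 4 significant digits alongside each step — all arithmetic keeps exact precision at all times — each reported result is rounded once only. All derived quantities are computed in exact precision (glass mass, six oxide percentages, yield, the totals, ignition loss) from the batch weights per 115.3 t of glass, exactly as shown in question or answer.
Loss on ignition, line by line:
  Mg3Si4O10(OH)2: 89.27 × 0.05000 = 4.463 t
  zinc white: 14.02 × 0.002000 = 0.02804 t
  sodium sulfate: 20.27 × 0.5636 = 11.42 t
  borax-5: 6.865 × 0.3073 = 2.110 t
  magnesium carbonate: 3.635 × 0.5220 = 1.897 t
  strontium carbonate: 1.644 × 0.3013 = 0.4953 t
Total LOI = 20.42 t
Glass = batch − LOI = 135.7 − 20.42 = 115.3 t

LOI loss = 20.42 t; glass = 115.3 t; yield = 84.95%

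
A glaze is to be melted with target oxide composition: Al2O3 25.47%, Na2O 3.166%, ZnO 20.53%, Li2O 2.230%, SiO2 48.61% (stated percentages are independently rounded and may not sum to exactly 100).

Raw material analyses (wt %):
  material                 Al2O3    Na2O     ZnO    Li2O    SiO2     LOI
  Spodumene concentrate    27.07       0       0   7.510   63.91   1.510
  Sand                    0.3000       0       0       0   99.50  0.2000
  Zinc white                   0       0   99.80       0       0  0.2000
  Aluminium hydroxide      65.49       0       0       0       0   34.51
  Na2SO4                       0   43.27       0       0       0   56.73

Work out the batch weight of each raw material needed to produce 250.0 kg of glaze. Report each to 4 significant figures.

Batch per 250.0 kg glaze:
  Spodumene concentrate: 74.23 kg
  Sand: 74.45 kg
  Zinc white: 51.43 kg
  Aluminium hydroxide: 66.20 kg
  Na2SO4: 18.29 kg
Total batch = 284.6 kg; LOI loss = 34.59 kg; yield = 87.84%

Values along the way appear (rounded to four significant digits) in the printout. Each numeric step maintains full precision through every step. Each reported value takes just one rounding. All derived quantities (five oxide percentages, yield, totals, net glass mass, ignition loss) are computed using the weight values per 250.0 kg of glass at exact precision, precisely as stated by question or answer.
Target oxide masses per 250.0 kg glaze:
  Al2O3: 25.47% × 250.0 = 63.68 kg
  Na2O: 3.166% × 250.0 = 7.915 kg
  ZnO: 20.53% × 250.0 = 51.32 kg
  Li2O: 2.230% × 250.0 = 5.575 kg
  SiO2: 48.61% × 250.0 = 121.5 kg
Per-oxide balance check applying the batch weights above, per the basis as stated (oxide sums agree with the targets up to rounding of the answer):
  Al2O3: 74.23·0.2707 + 74.45·0.003000 + 66.20·0.6549 = 63.67 kg (target 63.68 kg)
  Na2O: 18.29·0.4327 = 7.914 kg (target 7.915 kg)
  ZnO: 51.43·0.9980 = 51.33 kg (target 51.32 kg)
  Li2O: 74.23·0.07510 = 5.575 kg (target 5.575 kg)
  SiO2: 74.23·0.6391 + 74.45·0.9950 = 121.5 kg (target 121.5 kg)
Glass mass check: batch Σ − ignition loss = 250.0 kg (oxide target masses add up to 250.0 kg; the stated basis being 250.0 kg — gaps are rounding artifacts).
Summing the batch: Σ batch = 284.6 kg; Σ batch·LOI gives LOI loss = 34.59 kg; the yield ratio, glass ÷ batch: 87.84%.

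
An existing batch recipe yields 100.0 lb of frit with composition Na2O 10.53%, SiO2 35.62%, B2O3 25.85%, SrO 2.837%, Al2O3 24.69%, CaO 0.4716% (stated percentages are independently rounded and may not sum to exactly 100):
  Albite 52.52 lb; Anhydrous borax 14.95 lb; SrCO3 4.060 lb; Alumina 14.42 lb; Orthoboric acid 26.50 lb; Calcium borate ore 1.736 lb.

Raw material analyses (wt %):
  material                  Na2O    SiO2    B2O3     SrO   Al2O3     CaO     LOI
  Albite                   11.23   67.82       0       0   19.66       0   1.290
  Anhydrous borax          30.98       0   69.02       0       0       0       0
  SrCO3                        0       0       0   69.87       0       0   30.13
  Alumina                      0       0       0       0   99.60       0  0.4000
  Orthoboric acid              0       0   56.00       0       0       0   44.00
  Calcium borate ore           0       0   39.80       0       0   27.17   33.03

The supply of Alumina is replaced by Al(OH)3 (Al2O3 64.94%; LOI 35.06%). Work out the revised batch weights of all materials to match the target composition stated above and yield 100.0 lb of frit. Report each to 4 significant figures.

Values along the way are shown rounded to 4 significant figures in the working. The working math carries full float precision at all times; a single rounding completes each reported result — the derived quantities (six oxide percentages, net glass mass, yield, totals, LOI) are re-derived from the batch weights on 100.0 lb of glass at exact precision exactly as shown in the problem or the answer.
Per-oxide target masses for 100.0 lb frit:
  Na2O: 10.53% × 100.0 = 10.53 lb
  SiO2: 35.62% × 100.0 = 35.62 lb
  B2O3: 25.85% × 100.0 = 25.85 lb
  SrO: 2.837% × 100.0 = 2.837 lb
  Al2O3: 24.69% × 100.0 = 24.69 lb
  CaO: 0.4716% × 100.0 = 0.4716 lb
Sums-versus-targets review using the reported weights, versus the basis set out (summed amounts equal target values inside rounding margins):
  Na2O: 52.52·0.1123 + 14.95·0.3098 = 10.53 lb (target 10.53 lb)
  SiO2: 52.52·0.6782 = 35.62 lb (target 35.62 lb)
  B2O3: 14.95·0.6902 + 26.50·0.5600 + 1.736·0.3980 = 25.85 lb (target 25.85 lb)
  SrO: 4.060·0.6987 = 2.837 lb (target 2.837 lb)
  Al2O3: 52.52·0.1966 + 22.12·0.6494 = 24.69 lb (target 24.69 lb)
  CaO: 1.736·0.2717 = 0.4717 lb (target 0.4716 lb)
Mass balance on the glass: total charge less LOI = 100.0 lb (summing oxide targets gives 100.0 lb; against the stated basis, 100.0 lb — rounding explains the deltas).
Batch grand total — Σ batch = 121.9 lb; LOI loss = Σ batch·LOI = 21.89 lb; glass ÷ batch gives a yield of 82.04%.

Revised batch per 100.0 lb frit:
  Albite: 52.52 lb
  Anhydrous borax: 14.95 lb
  SrCO3: 4.060 lb
  Al(OH)3: 22.12 lb
  Orthoboric acid: 26.50 lb
  Calcium borate ore: 1.736 lb
Total batch = 121.9 lb; LOI loss = 21.89 lb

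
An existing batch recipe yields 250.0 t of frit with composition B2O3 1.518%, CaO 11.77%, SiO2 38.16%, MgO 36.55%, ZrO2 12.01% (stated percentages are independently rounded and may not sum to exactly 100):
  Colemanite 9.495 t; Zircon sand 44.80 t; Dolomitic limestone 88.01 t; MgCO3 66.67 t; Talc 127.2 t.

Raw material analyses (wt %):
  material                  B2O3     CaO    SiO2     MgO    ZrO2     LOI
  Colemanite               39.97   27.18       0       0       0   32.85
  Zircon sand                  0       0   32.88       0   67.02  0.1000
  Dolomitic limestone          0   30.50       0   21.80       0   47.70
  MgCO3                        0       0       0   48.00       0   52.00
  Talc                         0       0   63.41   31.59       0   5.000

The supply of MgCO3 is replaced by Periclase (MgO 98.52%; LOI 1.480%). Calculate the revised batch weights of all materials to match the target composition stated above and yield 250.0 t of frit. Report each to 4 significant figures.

The whole derivation holds exact precision through the solve — mid-chain values appear with 4-significant-figure rounding at each printed step — every reported result takes just one rounding. All derived quantities are carried from the batch weights at 250.0 t of glass at full precision (ignition loss, net glass mass, the five compositions, the totals, the yield), as set out in the problem or the answer.
Per-oxide target masses for 250.0 t frit:
  B2O3: 1.518% × 250.0 = 3.795 t
  CaO: 11.77% × 250.0 = 29.42 t
  SiO2: 38.16% × 250.0 = 95.40 t
  MgO: 36.55% × 250.0 = 91.38 t
  ZrO2: 12.01% × 250.0 = 30.02 t
Per-oxide balance check from the weights as reported, at the basis given (sums match the target masses modulo rounding of the values):
  B2O3: 9.495·0.3997 = 3.795 t (target 3.795 t)
  CaO: 9.495·0.2718 + 88.01·0.3050 = 29.42 t (target 29.42 t)
  SiO2: 44.80·0.3288 + 127.2·0.6341 = 95.39 t (target 95.40 t)
  MgO: 88.01·0.2180 + 32.48·0.9852 + 127.2·0.3159 = 91.37 t (target 91.38 t)
  ZrO2: 44.80·0.6702 = 30.02 t (target 30.02 t)
Glass-mass sanity pass: net batch after ignition = 250.0 t (the Σ of target masses is 250.0 t; basis as stated: 250.0 t — deltas are rounding alone).
Adding the batch up: Σ batch = 302.0 t; Σ batch·LOI gives LOI loss = 51.99 t; yield = glass ÷ total batch = 82.79%.

Revised batch per 250.0 t frit:
  Colemanite: 9.495 t
  Zircon sand: 44.80 t
  Dolomitic limestone: 88.01 t
  Periclase: 32.48 t
  Talc: 127.2 t
Total batch = 302.0 t; LOI loss = 51.99 t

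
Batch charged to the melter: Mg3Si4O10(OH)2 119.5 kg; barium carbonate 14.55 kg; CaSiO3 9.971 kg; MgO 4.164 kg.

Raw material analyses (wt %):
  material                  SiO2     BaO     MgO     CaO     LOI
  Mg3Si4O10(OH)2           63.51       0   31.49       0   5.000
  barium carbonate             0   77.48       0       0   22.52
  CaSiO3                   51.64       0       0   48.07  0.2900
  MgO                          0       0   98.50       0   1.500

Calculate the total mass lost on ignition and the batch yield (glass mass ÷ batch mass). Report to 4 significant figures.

Full float precision is kept through the solve; rounding to four significant digits extends to each working value as shown — a single rounding produces each reported number; all derived quantities (yield, glass mass, LOI, totals, the four compositions) are computed from the weighed amounts for 138.8 kg of glass at full precision as quoted within question or answer.
LOI of each material in turn:
  Mg3Si4O10(OH)2: 119.5 × 0.05000 = 5.975 kg
  barium carbonate: 14.55 × 0.2252 = 3.277 kg
  CaSiO3: 9.971 × 0.002900 = 0.02892 kg
  MgO: 4.164 × 0.01500 = 0.06246 kg
Total LOI = 9.343 kg
Glass = batch − LOI = 148.2 − 9.343 = 138.8 kg

LOI loss = 9.343 kg; glass = 138.8 kg; yield = 93.70%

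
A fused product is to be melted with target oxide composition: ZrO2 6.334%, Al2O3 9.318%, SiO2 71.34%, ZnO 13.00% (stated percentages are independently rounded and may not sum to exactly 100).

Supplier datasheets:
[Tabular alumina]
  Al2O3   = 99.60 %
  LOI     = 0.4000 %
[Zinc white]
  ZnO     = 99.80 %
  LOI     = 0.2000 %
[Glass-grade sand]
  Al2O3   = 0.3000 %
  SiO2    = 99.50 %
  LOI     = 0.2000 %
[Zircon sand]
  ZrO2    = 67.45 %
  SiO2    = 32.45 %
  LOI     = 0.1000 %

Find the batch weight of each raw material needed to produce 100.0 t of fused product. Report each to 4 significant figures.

In-progress results appear, rounded to four significant digits, alongside each step; each numeric step runs at full precision at every stage. Every reported result receives exactly one rounding; the derived quantities are recomputed from the weighed amounts for 100.0 t of glass in full precision (ignition loss, the four compositions, glass mass, the totals, the yield) as set out in the problem or answer text.
Oxide mass targets, per 100.0 t fused product:
  ZrO2: 6.334% × 100.0 = 6.334 t
  Al2O3: 9.318% × 100.0 = 9.318 t
  SiO2: 71.34% × 100.0 = 71.34 t
  ZnO: 13.00% × 100.0 = 13.00 t
Per-oxide balance check on the weights just shown, per the basis as stated (each sum matches its target mass within answer rounding):
  ZrO2: 9.391·0.6745 = 6.334 t (target 6.334 t)
  Al2O3: 9.149·0.9960 + 68.64·0.003000 = 9.318 t (target 9.318 t)
  SiO2: 68.64·0.9950 + 9.391·0.3245 = 71.34 t (target 71.34 t)
  ZnO: 13.03·0.9980 = 13.00 t (target 13.00 t)
Glass-mass sanity pass: net batch after ignition = 100.0 t (summing oxide targets gives 99.99 t; the stated basis being 100.0 t — any gap is answer rounding).
Batch total: Σ batch = 100.2 t; LOI removed, Σ of batch·LOI: 0.2093 t; yield: glass divided by total = 99.79%.

Batch per 100.0 t fused product:
  Tabular alumina: 9.149 t
  Zinc white: 13.03 t
  Glass-grade sand: 68.64 t
  Zircon sand: 9.391 t
Total batch = 100.2 t; LOI loss = 0.2093 t; yield = 99.79%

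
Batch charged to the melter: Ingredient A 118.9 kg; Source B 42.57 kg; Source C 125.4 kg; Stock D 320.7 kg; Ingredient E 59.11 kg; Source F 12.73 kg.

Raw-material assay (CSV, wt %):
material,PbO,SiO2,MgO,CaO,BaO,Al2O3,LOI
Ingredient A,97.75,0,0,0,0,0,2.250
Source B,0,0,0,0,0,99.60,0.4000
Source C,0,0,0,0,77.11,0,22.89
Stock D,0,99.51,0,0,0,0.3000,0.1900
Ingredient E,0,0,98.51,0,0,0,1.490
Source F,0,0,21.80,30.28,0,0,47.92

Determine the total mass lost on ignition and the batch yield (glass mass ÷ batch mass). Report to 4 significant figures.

Intermediates are printed rounded to four significant digits as written — every computation maintains full precision at all times — each reported figure takes a single rounding — the derived quantities are carried in full float precision (the yield, ignition loss, glass mass, the totals, six oxide percentages) using the weight values per 640.3 kg of glass precisely as stated by either problem or answer.
Loss on ignition, line by line:
  Ingredient A: 118.9 × 0.02250 = 2.675 kg
  Source B: 42.57 × 0.004000 = 0.1703 kg
  Source C: 125.4 × 0.2289 = 28.70 kg
  Stock D: 320.7 × 0.001900 = 0.6093 kg
  Ingredient E: 59.11 × 0.01490 = 0.8807 kg
  Source F: 12.73 × 0.4792 = 6.100 kg
Total LOI = 39.14 kg
Glass = batch − LOI = 679.4 − 39.14 = 640.3 kg

LOI loss = 39.14 kg; glass = 640.3 kg; yield = 94.24%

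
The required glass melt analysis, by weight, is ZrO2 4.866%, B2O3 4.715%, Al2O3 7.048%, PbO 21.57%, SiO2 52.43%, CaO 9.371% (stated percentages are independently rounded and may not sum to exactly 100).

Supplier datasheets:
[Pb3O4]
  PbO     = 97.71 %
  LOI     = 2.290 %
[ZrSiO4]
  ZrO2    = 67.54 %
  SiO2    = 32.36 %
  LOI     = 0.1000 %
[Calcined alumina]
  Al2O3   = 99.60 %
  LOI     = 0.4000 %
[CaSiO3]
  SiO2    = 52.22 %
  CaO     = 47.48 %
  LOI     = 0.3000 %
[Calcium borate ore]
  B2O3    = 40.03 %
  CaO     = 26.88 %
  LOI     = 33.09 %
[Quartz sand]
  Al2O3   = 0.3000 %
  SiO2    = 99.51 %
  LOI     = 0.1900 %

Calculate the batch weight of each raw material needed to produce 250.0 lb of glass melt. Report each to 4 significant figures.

Batch per 250.0 lb glass melt:
  Pb3O4: 55.19 lb
  ZrSiO4: 18.01 lb
  Calcined alumina: 17.36 lb
  CaSiO3: 32.67 lb
  Calcium borate ore: 29.45 lb
  Quartz sand: 108.7 lb
Total batch = 261.4 lb; LOI loss = 11.40 lb; yield = 95.64%

The whole derivation runs at exact precision at each step — the intermediate values appear, rounded to 4 significant digits, when written out; each reported result takes exactly one rounding. Derived quantities are rebuilt at full precision (yield, ignition loss, glass mass, totals, the six compositions) from the weighed amounts on 250.0 lb of glass, as written in the question or the answer.
Target masses of each oxide per 250.0 lb glass melt:
  ZrO2: 4.866% × 250.0 = 12.16 lb
  B2O3: 4.715% × 250.0 = 11.79 lb
  Al2O3: 7.048% × 250.0 = 17.62 lb
  PbO: 21.57% × 250.0 = 53.92 lb
  SiO2: 52.43% × 250.0 = 131.1 lb
  CaO: 9.371% × 250.0 = 23.43 lb
Mass-balance tally per oxide using the reported weights, on the stated basis (summed amounts equal target values once rounding is allowed for):
  ZrO2: 18.01·0.6754 = 12.16 lb (target 12.16 lb)
  B2O3: 29.45·0.4003 = 11.79 lb (target 11.79 lb)
  Al2O3: 17.36·0.9960 + 108.7·0.003000 = 17.62 lb (target 17.62 lb)
  PbO: 55.19·0.9771 = 53.93 lb (target 53.92 lb)
  SiO2: 18.01·0.3236 + 32.67·0.5222 + 108.7·0.9951 = 131.1 lb (target 131.1 lb)
  CaO: 32.67·0.4748 + 29.45·0.2688 = 23.43 lb (target 23.43 lb)
Auditing the glass mass value: net batch after ignition = 250.0 lb (the Σ of target masses is 250.0 lb; versus the stated basis of 250.0 lb — deltas are rounding alone).
Batch total: Σ batch = 261.4 lb; the LOI term Σ batch·LOI equals 11.40 lb; the yield ratio, glass ÷ batch: 95.64%.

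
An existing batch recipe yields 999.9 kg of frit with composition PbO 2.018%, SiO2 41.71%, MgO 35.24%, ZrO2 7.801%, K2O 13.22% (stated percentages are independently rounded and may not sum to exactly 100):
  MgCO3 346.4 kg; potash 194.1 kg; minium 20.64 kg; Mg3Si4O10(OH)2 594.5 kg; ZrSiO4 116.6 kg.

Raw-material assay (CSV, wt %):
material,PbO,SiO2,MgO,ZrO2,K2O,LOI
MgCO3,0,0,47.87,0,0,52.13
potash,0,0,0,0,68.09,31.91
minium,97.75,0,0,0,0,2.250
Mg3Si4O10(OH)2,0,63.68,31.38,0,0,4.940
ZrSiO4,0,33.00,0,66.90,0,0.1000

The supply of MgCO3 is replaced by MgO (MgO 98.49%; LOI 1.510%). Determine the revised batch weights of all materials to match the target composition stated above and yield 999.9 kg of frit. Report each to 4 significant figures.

Revised batch per 999.9 kg frit:
  MgO: 168.4 kg
  potash: 194.1 kg
  minium: 20.64 kg
  Mg3Si4O10(OH)2: 594.5 kg
  ZrSiO4: 116.6 kg
Total batch = 1094 kg; LOI loss = 94.43 kg

Intermediates appear rounded off to 4 significant figures in the working; full precision is carried in all steps; every reported number is rounded exactly once; the derived quantities are computed in full precision (yield, the totals, ignition loss, net glass mass, five oxide percentages) from the batch weights on 999.9 kg of glass as written in the question or the answer.
Target masses of each oxide per 999.9 kg frit:
  PbO: 2.018% × 999.9 = 20.18 kg
  SiO2: 41.71% × 999.9 = 417.1 kg
  MgO: 35.24% × 999.9 = 352.4 kg
  ZrO2: 7.801% × 999.9 = 78.00 kg
  K2O: 13.22% × 999.9 = 132.2 kg
Checking each oxide sum using the reported weights, relative to the basis at hand (every target is met by its sum net of answer rounding effects):
  PbO: 20.64·0.9775 = 20.18 kg (target 20.18 kg)
  SiO2: 594.5·0.6368 + 116.6·0.3300 = 417.1 kg (target 417.1 kg)
  MgO: 168.4·0.9849 + 594.5·0.3138 = 352.4 kg (target 352.4 kg)
  ZrO2: 116.6·0.6690 = 78.01 kg (target 78.00 kg)
  K2O: 194.1·0.6809 = 132.2 kg (target 132.2 kg)
Glass-mass sanity pass: total batch − LOI = 999.8 kg (per-oxide target masses sum to 999.8 kg; with the basis standing at 999.9 kg — differing by rounding only).
Whole-batch sum: Σ batch = 1094 kg; Σ batch·LOI gives LOI loss = 94.43 kg; yield = glass ÷ total batch = 91.37%.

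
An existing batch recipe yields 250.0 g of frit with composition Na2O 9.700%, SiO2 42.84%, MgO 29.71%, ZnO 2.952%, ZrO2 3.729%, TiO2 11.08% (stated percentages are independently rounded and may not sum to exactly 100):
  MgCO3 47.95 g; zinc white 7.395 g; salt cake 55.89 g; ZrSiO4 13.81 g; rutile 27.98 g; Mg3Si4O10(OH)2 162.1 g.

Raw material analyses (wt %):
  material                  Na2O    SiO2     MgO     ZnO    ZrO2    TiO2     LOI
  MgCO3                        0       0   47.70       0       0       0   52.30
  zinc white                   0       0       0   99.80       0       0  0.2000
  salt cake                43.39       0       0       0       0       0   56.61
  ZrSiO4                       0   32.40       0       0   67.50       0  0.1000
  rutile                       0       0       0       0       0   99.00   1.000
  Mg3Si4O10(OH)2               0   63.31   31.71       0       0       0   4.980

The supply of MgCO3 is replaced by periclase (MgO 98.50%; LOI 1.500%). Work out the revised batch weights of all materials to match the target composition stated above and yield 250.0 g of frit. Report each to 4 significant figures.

Exact precision is held all the way through. The intermediate values are printed with 4-significant-digit rounding as written; every reported result is rounded once only. All derived quantities are computed at exact precision (glass mass, the six compositions, totals, ignition loss, the yield) starting from the weights at 250.0 g of glass precisely as stated by the problem or the answer.
Target oxide masses per 250.0 g frit:
  Na2O: 9.700% × 250.0 = 24.25 g
  SiO2: 42.84% × 250.0 = 107.1 g
  MgO: 29.71% × 250.0 = 74.28 g
  ZnO: 2.952% × 250.0 = 7.380 g
  ZrO2: 3.729% × 250.0 = 9.322 g
  TiO2: 11.08% × 250.0 = 27.70 g
Mass-balance tally per oxide applying the batch weights above, at the basis given (each sum matches its target mass net of answer rounding effects):
  Na2O: 55.89·0.4339 = 24.25 g (target 24.25 g)
  SiO2: 13.81·0.3240 + 162.1·0.6331 = 107.1 g (target 107.1 g)
  MgO: 23.22·0.9850 + 162.1·0.3171 = 74.27 g (target 74.28 g)
  ZnO: 7.395·0.9980 = 7.380 g (target 7.380 g)
  ZrO2: 13.81·0.6750 = 9.322 g (target 9.322 g)
  TiO2: 27.98·0.9900 = 27.70 g (target 27.70 g)
The glass-mass cross-check: batch total minus LOI = 250.0 g (oxide target masses add up to 250.0 g; stated basis 250.0 g — any gap is answer rounding).
Whole-batch sum: Σ batch = 290.4 g; LOI loss = Σ batch·LOI = 40.37 g; as yield: glass ÷ batch → 86.10%.

Revised batch per 250.0 g frit:
  periclase: 23.22 g
  zinc white: 7.395 g
  salt cake: 55.89 g
  ZrSiO4: 13.81 g
  rutile: 27.98 g
  Mg3Si4O10(OH)2: 162.1 g
Total batch = 290.4 g; LOI loss = 40.37 g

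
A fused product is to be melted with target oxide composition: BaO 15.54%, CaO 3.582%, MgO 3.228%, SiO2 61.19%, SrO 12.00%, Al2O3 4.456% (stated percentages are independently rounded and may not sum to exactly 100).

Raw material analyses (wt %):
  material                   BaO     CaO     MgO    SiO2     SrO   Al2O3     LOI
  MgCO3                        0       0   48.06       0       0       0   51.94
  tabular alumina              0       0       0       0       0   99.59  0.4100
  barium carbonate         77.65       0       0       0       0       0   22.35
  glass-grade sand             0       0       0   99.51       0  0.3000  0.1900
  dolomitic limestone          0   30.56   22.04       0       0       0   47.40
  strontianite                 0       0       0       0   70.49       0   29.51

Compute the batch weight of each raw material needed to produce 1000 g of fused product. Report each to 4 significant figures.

Batch per 1000 g fused product:
  MgCO3: 13.41 g
  tabular alumina: 42.89 g
  barium carbonate: 200.1 g
  glass-grade sand: 614.9 g
  dolomitic limestone: 117.2 g
  strontianite: 170.2 g
Total batch = 1159 g; LOI loss = 158.8 g; yield = 86.29%

Every computation keeps exact precision from start to finish. In-progress results are displayed rounded to 4 significant figures in the printout; every reported number carries a single rounding; derived quantities are computed starting from the weights on 1000 g of glass in exact precision (the yield, LOI, six oxide percentages, totals, net glass mass) exactly as shown in problem or answer.
Oxide-by-oxide targets in 1000 g fused product:
  BaO: 15.54% × 1000 = 155.4 g
  CaO: 3.582% × 1000 = 35.82 g
  MgO: 3.228% × 1000 = 32.28 g
  SiO2: 61.19% × 1000 = 611.9 g
  SrO: 12.00% × 1000 = 120.0 g
  Al2O3: 4.456% × 1000 = 44.56 g
Per-oxide balance check with the batch weights as given, for the quoted basis mass (oxide sums agree with the targets inside rounding margins):
  BaO: 200.1·0.7765 = 155.4 g (target 155.4 g)
  CaO: 117.2·0.3056 = 35.82 g (target 35.82 g)
  MgO: 13.41·0.4806 + 117.2·0.2204 = 32.28 g (target 32.28 g)
  SiO2: 614.9·0.9951 = 611.9 g (target 611.9 g)
  SrO: 170.2·0.7049 = 120.0 g (target 120.0 g)
  Al2O3: 42.89·0.9959 + 614.9·0.003000 = 44.56 g (target 44.56 g)
Consistency of the glass mass: total batch − LOI = 999.9 g (oxide target masses add up to 1000 g; with the basis standing at 1000 g — any gap is answer rounding).
Batch grand total — Σ batch = 1159 g; LOI removed, Σ of batch·LOI: 158.8 g; yield: glass divided by total = 86.29%.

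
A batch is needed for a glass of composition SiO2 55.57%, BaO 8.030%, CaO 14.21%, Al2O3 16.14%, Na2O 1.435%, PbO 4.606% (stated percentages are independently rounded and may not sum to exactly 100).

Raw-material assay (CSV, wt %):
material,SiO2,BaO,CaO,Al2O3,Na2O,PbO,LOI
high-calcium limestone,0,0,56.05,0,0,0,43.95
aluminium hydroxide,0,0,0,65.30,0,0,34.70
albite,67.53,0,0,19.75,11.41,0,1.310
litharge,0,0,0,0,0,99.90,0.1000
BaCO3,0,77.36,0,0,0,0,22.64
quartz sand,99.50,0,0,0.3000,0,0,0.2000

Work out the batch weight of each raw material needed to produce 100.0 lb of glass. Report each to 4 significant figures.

The working math holds full float precision through the solve. Intermediates are displayed with 4-significant-figure rounding as written. Every reported figure is rounded exactly once; derived quantities, including the totals, the six compositions, the yield, net glass mass, LOI, are recomputed using the weight values on 100.0 lb of glass at full precision, precisely as stated by the problem or answer text.
Target oxide masses per 100.0 lb glass:
  SiO2: 55.57% × 100.0 = 55.57 lb
  BaO: 8.030% × 100.0 = 8.030 lb
  CaO: 14.21% × 100.0 = 14.21 lb
  Al2O3: 16.14% × 100.0 = 16.14 lb
  Na2O: 1.435% × 100.0 = 1.435 lb
  PbO: 4.606% × 100.0 = 4.606 lb
Balance tally, oxide-wise, applying the batch weights above, against the basis in use (sums match the target masses once rounding is allowed for):
  SiO2: 12.58·0.6753 + 47.31·0.9950 = 55.57 lb (target 55.57 lb)
  BaO: 10.38·0.7736 = 8.030 lb (target 8.030 lb)
  CaO: 25.35·0.5605 = 14.21 lb (target 14.21 lb)
  Al2O3: 20.70·0.6530 + 12.58·0.1975 + 47.31·0.003000 = 16.14 lb (target 16.14 lb)
  Na2O: 12.58·0.1141 = 1.435 lb (target 1.435 lb)
  PbO: 4.611·0.9990 = 4.606 lb (target 4.606 lb)
Glass-mass bookkeeping: whole batch net of LOI = 99.99 lb (the targets, summed, come to 99.99 lb; stated basis 100.0 lb — deltas are rounding alone).
Adding the batch up: Σ batch = 120.9 lb; ignition loss, Σ(batch × LOI) = 20.94 lb; yield = glass ÷ total batch = 82.69%.

Batch per 100.0 lb glass:
  high-calcium limestone: 25.35 lb
  aluminium hydroxide: 20.70 lb
  albite: 12.58 lb
  litharge: 4.611 lb
  BaCO3: 10.38 lb
  quartz sand: 47.31 lb
Total batch = 120.9 lb; LOI loss = 20.94 lb; yield = 82.69%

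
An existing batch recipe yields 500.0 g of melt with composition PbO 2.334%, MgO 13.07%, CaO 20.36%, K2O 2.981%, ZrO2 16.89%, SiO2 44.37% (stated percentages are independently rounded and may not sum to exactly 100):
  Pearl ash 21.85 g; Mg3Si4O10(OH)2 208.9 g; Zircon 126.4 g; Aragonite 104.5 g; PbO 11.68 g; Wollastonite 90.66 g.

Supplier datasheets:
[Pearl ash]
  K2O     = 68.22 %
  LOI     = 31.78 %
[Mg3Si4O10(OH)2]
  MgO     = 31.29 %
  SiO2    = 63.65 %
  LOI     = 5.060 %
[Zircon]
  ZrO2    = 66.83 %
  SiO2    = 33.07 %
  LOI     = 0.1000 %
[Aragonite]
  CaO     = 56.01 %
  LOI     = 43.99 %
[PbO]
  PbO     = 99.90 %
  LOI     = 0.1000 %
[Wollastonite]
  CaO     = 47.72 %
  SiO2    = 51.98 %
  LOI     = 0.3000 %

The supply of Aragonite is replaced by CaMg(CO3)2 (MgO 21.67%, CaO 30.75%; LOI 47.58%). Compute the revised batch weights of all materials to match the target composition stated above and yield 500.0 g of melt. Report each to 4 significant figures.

Revised batch per 500.0 g melt:
  Pearl ash: 21.85 g
  Mg3Si4O10(OH)2: 151.9 g
  Zircon: 126.4 g
  CaMg(CO3)2: 82.19 g
  PbO: 11.68 g
  Wollastonite: 160.4 g
Total batch = 554.4 g; LOI loss = 54.36 g

Mid-chain values appear rounded to 4 significant figures within the worked lines; all arithmetic carries full precision at every stage; each reported figure is rounded only once. The derived quantities are recomputed in full precision (the totals, LOI, the six compositions, net glass mass, the yield) using the weight values for 500.0 g of glass, as set out in either problem or answer.
Oxide-by-oxide targets in 500.0 g melt:
  PbO: 2.334% × 500.0 = 11.67 g
  MgO: 13.07% × 500.0 = 65.35 g
  CaO: 20.36% × 500.0 = 101.8 g
  K2O: 2.981% × 500.0 = 14.90 g
  ZrO2: 16.89% × 500.0 = 84.45 g
  SiO2: 44.37% × 500.0 = 221.8 g
Checking each oxide sum given the weights on record, per the basis as stated (summed amounts equal target values exact up to rounding of places):
  PbO: 11.68·0.9990 = 11.67 g (target 11.67 g)
  MgO: 151.9·0.3129 + 82.19·0.2167 = 65.34 g (target 65.35 g)
  CaO: 82.19·0.3075 + 160.4·0.4772 = 101.8 g (target 101.8 g)
  K2O: 21.85·0.6822 = 14.91 g (target 14.90 g)
  ZrO2: 126.4·0.6683 = 84.47 g (target 84.45 g)
  SiO2: 151.9·0.6365 + 126.4·0.3307 + 160.4·0.5198 = 221.9 g (target 221.8 g)
Glass-mass closure: batch Σ − ignition loss = 500.1 g (the Σ of target masses is 500.0 g; versus the stated basis of 500.0 g — deltas are rounding alone).
Whole-batch sum: Σ batch = 554.4 g; LOI loss = Σ batch·LOI = 54.36 g; as yield: glass ÷ batch → 90.20%.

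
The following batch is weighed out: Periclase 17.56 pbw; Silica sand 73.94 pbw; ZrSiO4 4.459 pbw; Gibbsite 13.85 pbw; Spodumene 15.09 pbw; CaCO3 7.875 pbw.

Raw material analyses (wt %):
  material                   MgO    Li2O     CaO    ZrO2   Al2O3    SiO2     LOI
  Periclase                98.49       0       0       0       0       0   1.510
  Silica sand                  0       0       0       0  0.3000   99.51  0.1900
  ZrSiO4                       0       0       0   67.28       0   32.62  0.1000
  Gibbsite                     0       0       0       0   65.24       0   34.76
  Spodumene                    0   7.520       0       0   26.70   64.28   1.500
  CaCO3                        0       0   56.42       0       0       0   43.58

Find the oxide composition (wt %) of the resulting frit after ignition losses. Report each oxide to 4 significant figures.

Glass mass = 123.9 pbw (batch 132.8 − LOI 8.883).
Composition: MgO 13.96%, Li2O 0.9159%, CaO 3.586%, ZrO2 2.421%, Al2O3 10.72%, SiO2 68.39%

Mid-chain values are shown, rounded to four significant figures, in the printout. The whole derivation runs at full float precision through every step. A single rounding finalizes every reported value. Derived quantities are computed starting from the weights at 123.9 pbw of glass in full float precision (the totals, ignition loss, six oxide percentages, yield, glass mass), exactly as shown in question or answer.
What the batch supplies per oxide:
  MgO: 17.56·0.9849 = 17.29 pbw
  Li2O: 15.09·0.07520 = 1.135 pbw
  CaO: 7.875·0.5642 = 4.443 pbw
  ZrO2: 4.459·0.6728 = 3.000 pbw
  Al2O3: 73.94·0.003000 + 13.85·0.6524 + 15.09·0.2670 = 13.29 pbw
  SiO2: 73.94·0.9951 + 4.459·0.3262 + 15.09·0.6428 = 84.73 pbw
LOI: 17.56·0.01510 + 73.94·0.001900 + 4.459·0.001000 + 13.85·0.3476 + 15.09·0.01500 + 7.875·0.4358 = 8.883 pbw
Glass = total batch minus LOI = 132.8 − 8.883 = 123.9 pbw (consistent with Σ oxide mass)
each wt % is 100 × oxide ÷ glass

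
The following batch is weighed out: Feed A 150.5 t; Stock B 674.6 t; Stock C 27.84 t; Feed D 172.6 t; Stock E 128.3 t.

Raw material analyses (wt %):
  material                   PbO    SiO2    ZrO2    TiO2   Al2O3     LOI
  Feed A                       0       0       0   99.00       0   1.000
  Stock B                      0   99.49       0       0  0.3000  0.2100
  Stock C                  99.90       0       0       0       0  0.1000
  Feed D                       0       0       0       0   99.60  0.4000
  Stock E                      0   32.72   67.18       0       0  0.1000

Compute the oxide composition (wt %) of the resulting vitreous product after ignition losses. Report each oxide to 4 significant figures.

Glass mass = 1150 t (batch 1154 − LOI 3.768).
Composition: PbO 2.418%, SiO2 62.01%, ZrO2 7.494%, TiO2 12.96%, Al2O3 15.12%

Intermediates are printed with 4-significant-figure rounding in the printout; all internal work holds full float precision through every step — every reported figure is rounded once only. Derived quantities (ignition loss, the totals, the yield, the five compositions, glass mass) are computed at full float precision from the batch weights at 1150 t of glass, as quoted within the problem or answer text.
Oxide-by-oxide delivered mass:
  PbO: 27.84·0.9990 = 27.81 t
  SiO2: 674.6·0.9949 + 128.3·0.3272 = 713.1 t
  ZrO2: 128.3·0.6718 = 86.19 t
  TiO2: 150.5·0.9900 = 149.0 t
  Al2O3: 674.6·0.003000 + 172.6·0.9960 = 173.9 t
LOI: 150.5·0.01000 + 674.6·0.002100 + 27.84·0.001000 + 172.6·0.004000 + 128.3·0.001000 = 3.768 t
batch − LOI leaves glass = 1154 − 3.768 = 1150 t (matching Σ of the oxides)
percent share: oxide ÷ glass, ×100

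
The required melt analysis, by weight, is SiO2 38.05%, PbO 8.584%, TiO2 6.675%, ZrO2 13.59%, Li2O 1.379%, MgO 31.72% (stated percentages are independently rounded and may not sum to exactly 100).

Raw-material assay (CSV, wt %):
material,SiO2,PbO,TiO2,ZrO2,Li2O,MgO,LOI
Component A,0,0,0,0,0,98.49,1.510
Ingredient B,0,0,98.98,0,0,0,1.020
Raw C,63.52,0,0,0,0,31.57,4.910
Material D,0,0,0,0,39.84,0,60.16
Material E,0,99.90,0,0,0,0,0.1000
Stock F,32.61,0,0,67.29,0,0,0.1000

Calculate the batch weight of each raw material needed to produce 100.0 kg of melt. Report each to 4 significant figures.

Values along the way are shown, with 4-significant-digit rounding, when written out; the whole derivation runs at full float precision from start to finish — each reported figure receives exactly one rounding; all derived quantities are computed at full float precision (six oxide percentages, the totals, yield, net glass mass, ignition loss) starting from the weights per 100.0 kg of glass, as they appear in problem or answer.
Per-oxide target masses for 100.0 kg melt:
  SiO2: 38.05% × 100.0 = 38.05 kg
  PbO: 8.584% × 100.0 = 8.584 kg
  TiO2: 6.675% × 100.0 = 6.675 kg
  ZrO2: 13.59% × 100.0 = 13.59 kg
  Li2O: 1.379% × 100.0 = 1.379 kg
  MgO: 31.72% × 100.0 = 31.72 kg
Balance tally, oxide-wise, using the reported weights, on the stated basis (sums match the target masses once rounding is allowed for):
  SiO2: 49.53·0.6352 + 20.20·0.3261 = 38.05 kg (target 38.05 kg)
  PbO: 8.593·0.9990 = 8.584 kg (target 8.584 kg)
  TiO2: 6.744·0.9898 = 6.675 kg (target 6.675 kg)
  ZrO2: 20.20·0.6729 = 13.59 kg (target 13.59 kg)
  Li2O: 3.461·0.3984 = 1.379 kg (target 1.379 kg)
  MgO: 16.33·0.9849 + 49.53·0.3157 = 31.72 kg (target 31.72 kg)
The glass-mass cross-check: batch total minus LOI = 100.0 kg (the Σ of target masses is 100.0 kg; versus the stated basis of 100.0 kg — deltas are rounding alone).
Adding the batch up: Σ batch = 104.9 kg; LOI removed, Σ of batch·LOI: 4.858 kg; yield: glass divided by total = 95.37%.

Batch per 100.0 kg melt:
  Component A: 16.33 kg
  Ingredient B: 6.744 kg
  Raw C: 49.53 kg
  Material D: 3.461 kg
  Material E: 8.593 kg
  Stock F: 20.20 kg
Total batch = 104.9 kg; LOI loss = 4.858 kg; yield = 95.37%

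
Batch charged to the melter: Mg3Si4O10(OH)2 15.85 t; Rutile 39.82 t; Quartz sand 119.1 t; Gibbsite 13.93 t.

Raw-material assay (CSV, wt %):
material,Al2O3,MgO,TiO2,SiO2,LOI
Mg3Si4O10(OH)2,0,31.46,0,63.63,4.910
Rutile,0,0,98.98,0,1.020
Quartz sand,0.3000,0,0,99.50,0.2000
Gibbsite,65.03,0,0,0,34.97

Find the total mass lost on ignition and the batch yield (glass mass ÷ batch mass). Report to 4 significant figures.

LOI loss = 6.294 t; glass = 182.4 t; yield = 96.66%

The working math maintains exact precision in all steps — the intermediate values appear (rounded to 4 significant figures) on the page — a single rounding produces each reported value. Derived quantities (ignition loss, four oxide percentages, the totals, glass mass, yield) are computed using the weight values at 182.4 t of glass at full float precision as they appear in the question or the answer.
Per-material ignition loss:
  Mg3Si4O10(OH)2: 15.85 × 0.04910 = 0.7782 t
  Rutile: 39.82 × 0.01020 = 0.4062 t
  Quartz sand: 119.1 × 0.002000 = 0.2382 t
  Gibbsite: 13.93 × 0.3497 = 4.871 t
Total LOI = 6.294 t
Glass = batch − LOI = 188.7 − 6.294 = 182.4 t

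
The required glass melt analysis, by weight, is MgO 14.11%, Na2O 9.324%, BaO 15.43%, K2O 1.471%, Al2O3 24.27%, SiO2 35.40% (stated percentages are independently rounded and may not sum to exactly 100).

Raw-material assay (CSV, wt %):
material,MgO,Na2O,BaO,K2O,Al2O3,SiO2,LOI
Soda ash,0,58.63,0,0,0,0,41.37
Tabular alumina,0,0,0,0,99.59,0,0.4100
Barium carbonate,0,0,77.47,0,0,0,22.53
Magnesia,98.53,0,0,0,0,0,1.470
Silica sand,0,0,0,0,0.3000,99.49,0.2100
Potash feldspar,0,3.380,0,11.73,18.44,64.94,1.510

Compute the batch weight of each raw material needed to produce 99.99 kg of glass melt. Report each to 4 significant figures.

Batch per 99.99 kg glass melt:
  Soda ash: 15.18 kg
  Tabular alumina: 21.96 kg
  Barium carbonate: 19.92 kg
  Magnesia: 14.32 kg
  Silica sand: 27.39 kg
  Potash feldspar: 12.54 kg
Total batch = 111.3 kg; LOI loss = 11.32 kg; yield = 89.83%

Intermediates are printed (rounded to 4 significant figures) in the printout. Each numeric step holds full precision through every step — a single rounding produces every reported figure; the derived quantities (yield, the six compositions, LOI, glass mass, totals) are recomputed starting from the weights at 99.99 kg of glass in exact precision exactly as shown in either problem or answer.
Target oxide masses per 99.99 kg glass melt:
  MgO: 14.11% × 99.99 = 14.11 kg
  Na2O: 9.324% × 99.99 = 9.323 kg
  BaO: 15.43% × 99.99 = 15.43 kg
  K2O: 1.471% × 99.99 = 1.471 kg
  Al2O3: 24.27% × 99.99 = 24.27 kg
  SiO2: 35.40% × 99.99 = 35.40 kg
A balance pass over the oxides, applying the batch weights above, per the basis as stated (each sum matches its target mass net of answer rounding effects):
  MgO: 14.32·0.9853 = 14.11 kg (target 14.11 kg)
  Na2O: 15.18·0.5863 + 12.54·0.03380 = 9.324 kg (target 9.323 kg)
  BaO: 19.92·0.7747 = 15.43 kg (target 15.43 kg)
  K2O: 12.54·0.1173 = 1.471 kg (target 1.471 kg)
  Al2O3: 21.96·0.9959 + 27.39·0.003000 + 12.54·0.1844 = 24.26 kg (target 24.27 kg)
  SiO2: 27.39·0.9949 + 12.54·0.6494 = 35.39 kg (target 35.40 kg)
Glass-mass closure: whole batch net of LOI = 99.99 kg (the Σ of target masses is 99.99 kg; stated basis 99.99 kg — a pure rounding effect).
Summing the batch: Σ batch = 111.3 kg; LOI loss = Σ batch·LOI = 11.32 kg; as yield: glass ÷ batch → 89.83%.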